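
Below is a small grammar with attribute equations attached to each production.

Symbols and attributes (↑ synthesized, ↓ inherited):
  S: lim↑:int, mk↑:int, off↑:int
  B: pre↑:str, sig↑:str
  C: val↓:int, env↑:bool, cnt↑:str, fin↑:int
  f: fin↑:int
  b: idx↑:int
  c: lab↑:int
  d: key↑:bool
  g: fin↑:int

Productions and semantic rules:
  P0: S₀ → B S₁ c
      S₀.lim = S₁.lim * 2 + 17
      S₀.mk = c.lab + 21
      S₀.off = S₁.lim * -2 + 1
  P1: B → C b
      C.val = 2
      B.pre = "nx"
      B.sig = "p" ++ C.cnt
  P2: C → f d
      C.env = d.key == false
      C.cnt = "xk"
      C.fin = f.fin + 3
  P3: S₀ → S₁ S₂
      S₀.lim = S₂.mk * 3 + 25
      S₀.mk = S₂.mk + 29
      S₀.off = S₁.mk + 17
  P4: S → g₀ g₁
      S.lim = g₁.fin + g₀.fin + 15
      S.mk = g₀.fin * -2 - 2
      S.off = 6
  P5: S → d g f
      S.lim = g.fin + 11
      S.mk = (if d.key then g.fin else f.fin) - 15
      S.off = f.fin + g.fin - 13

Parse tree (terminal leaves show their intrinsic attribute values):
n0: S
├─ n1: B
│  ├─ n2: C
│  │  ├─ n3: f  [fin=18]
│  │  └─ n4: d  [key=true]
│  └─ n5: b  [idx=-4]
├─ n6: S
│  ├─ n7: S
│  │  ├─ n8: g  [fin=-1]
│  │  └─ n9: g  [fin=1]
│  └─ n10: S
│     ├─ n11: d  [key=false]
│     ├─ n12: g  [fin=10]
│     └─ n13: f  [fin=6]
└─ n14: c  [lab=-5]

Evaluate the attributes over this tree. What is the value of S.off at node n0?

1. n2.val = 2  [2]
2. n3.fin = 18  [terminal]
3. n4.key = true  [terminal]
4. n2.env = false  [d.key == false]
5. n2.cnt = "xk"  ["xk"]
6. n2.fin = 21  [f.fin + 3]
7. n5.idx = -4  [terminal]
8. n1.pre = "nx"  ["nx"]
9. n1.sig = "pxk"  ["p" ++ C.cnt]
10. n8.fin = -1  [terminal]
11. n9.fin = 1  [terminal]
12. n7.lim = 15  [g₁.fin + g₀.fin + 15]
13. n7.mk = 0  [g₀.fin * -2 - 2]
14. n7.off = 6  [6]
15. n11.key = false  [terminal]
16. n12.fin = 10  [terminal]
17. n13.fin = 6  [terminal]
18. n10.lim = 21  [g.fin + 11]
19. n10.mk = -9  [(if d.key then g.fin else f.fin) - 15]
20. n10.off = 3  [f.fin + g.fin - 13]
21. n6.lim = -2  [S₂.mk * 3 + 25]
22. n6.mk = 20  [S₂.mk + 29]
23. n6.off = 17  [S₁.mk + 17]
24. n14.lab = -5  [terminal]
25. n0.lim = 13  [S₁.lim * 2 + 17]
26. n0.mk = 16  [c.lab + 21]
27. n0.off = 5  [S₁.lim * -2 + 1]

5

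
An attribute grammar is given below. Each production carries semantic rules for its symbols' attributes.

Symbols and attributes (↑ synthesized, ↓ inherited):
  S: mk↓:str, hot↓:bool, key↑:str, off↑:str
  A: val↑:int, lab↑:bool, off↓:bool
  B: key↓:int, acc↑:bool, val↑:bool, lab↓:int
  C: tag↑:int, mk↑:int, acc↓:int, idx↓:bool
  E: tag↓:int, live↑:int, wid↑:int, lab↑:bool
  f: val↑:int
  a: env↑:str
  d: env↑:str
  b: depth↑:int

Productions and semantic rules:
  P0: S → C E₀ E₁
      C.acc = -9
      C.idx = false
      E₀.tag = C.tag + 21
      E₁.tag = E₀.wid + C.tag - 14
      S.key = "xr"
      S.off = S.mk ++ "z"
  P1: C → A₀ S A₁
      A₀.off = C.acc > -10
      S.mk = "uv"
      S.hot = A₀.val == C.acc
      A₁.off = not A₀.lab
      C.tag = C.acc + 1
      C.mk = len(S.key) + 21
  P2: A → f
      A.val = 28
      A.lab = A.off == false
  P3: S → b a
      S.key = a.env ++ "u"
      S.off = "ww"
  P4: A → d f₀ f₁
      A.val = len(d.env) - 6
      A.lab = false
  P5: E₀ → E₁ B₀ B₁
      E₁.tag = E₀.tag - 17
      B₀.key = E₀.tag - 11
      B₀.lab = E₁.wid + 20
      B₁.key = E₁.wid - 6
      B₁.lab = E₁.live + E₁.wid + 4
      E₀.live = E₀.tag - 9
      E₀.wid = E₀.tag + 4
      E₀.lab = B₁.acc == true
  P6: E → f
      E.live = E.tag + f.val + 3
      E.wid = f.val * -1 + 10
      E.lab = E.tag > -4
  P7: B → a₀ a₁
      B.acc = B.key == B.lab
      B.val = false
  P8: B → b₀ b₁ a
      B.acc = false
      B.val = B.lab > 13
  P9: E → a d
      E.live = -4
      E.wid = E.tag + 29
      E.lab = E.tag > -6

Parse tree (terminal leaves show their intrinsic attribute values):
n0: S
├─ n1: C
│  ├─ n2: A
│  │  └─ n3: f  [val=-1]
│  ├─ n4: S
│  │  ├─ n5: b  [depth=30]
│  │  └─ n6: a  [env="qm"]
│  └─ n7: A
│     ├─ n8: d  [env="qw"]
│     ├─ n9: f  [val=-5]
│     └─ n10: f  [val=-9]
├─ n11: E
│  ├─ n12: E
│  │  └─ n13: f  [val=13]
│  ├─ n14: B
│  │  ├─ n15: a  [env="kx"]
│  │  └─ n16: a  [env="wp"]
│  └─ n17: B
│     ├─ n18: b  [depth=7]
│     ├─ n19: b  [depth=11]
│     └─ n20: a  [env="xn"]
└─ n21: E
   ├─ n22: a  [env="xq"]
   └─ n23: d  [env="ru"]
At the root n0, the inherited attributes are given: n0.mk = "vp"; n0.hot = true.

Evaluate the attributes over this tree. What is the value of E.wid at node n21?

24

1. n0.mk = "vp"  [given at root]
2. n0.hot = true  [given at root]
3. n1.acc = -9  [-9]
4. n1.idx = false  [false]
5. n2.off = true  [C.acc > -10]
6. n3.val = -1  [terminal]
7. n2.val = 28  [28]
8. n2.lab = false  [A.off == false]
9. n4.mk = "uv"  ["uv"]
10. n4.hot = false  [A₀.val == C.acc]
11. n5.depth = 30  [terminal]
12. n6.env = "qm"  [terminal]
13. n4.key = "qmu"  [a.env ++ "u"]
14. n4.off = "ww"  ["ww"]
15. n7.off = true  [not A₀.lab]
16. n8.env = "qw"  [terminal]
17. n9.val = -5  [terminal]
18. n10.val = -9  [terminal]
19. n7.val = -4  [len(d.env) - 6]
20. n7.lab = false  [false]
21. n1.tag = -8  [C.acc + 1]
22. n1.mk = 24  [len(S.key) + 21]
23. n11.tag = 13  [C.tag + 21]
24. n12.tag = -4  [E₀.tag - 17]
25. n13.val = 13  [terminal]
26. n12.live = 12  [E.tag + f.val + 3]
27. n12.wid = -3  [f.val * -1 + 10]
28. n12.lab = false  [E.tag > -4]
29. n14.key = 2  [E₀.tag - 11]
30. n14.lab = 17  [E₁.wid + 20]
31. n15.env = "kx"  [terminal]
32. n16.env = "wp"  [terminal]
33. n14.acc = false  [B.key == B.lab]
34. n14.val = false  [false]
35. n17.key = -9  [E₁.wid - 6]
36. n17.lab = 13  [E₁.live + E₁.wid + 4]
37. n18.depth = 7  [terminal]
38. n19.depth = 11  [terminal]
39. n20.env = "xn"  [terminal]
40. n17.acc = false  [false]
41. n17.val = false  [B.lab > 13]
42. n11.live = 4  [E₀.tag - 9]
43. n11.wid = 17  [E₀.tag + 4]
44. n11.lab = false  [B₁.acc == true]
45. n21.tag = -5  [E₀.wid + C.tag - 14]
46. n22.env = "xq"  [terminal]
47. n23.env = "ru"  [terminal]
48. n21.live = -4  [-4]
49. n21.wid = 24  [E.tag + 29]
50. n21.lab = true  [E.tag > -6]
51. n0.key = "xr"  ["xr"]
52. n0.off = "vpz"  [S.mk ++ "z"]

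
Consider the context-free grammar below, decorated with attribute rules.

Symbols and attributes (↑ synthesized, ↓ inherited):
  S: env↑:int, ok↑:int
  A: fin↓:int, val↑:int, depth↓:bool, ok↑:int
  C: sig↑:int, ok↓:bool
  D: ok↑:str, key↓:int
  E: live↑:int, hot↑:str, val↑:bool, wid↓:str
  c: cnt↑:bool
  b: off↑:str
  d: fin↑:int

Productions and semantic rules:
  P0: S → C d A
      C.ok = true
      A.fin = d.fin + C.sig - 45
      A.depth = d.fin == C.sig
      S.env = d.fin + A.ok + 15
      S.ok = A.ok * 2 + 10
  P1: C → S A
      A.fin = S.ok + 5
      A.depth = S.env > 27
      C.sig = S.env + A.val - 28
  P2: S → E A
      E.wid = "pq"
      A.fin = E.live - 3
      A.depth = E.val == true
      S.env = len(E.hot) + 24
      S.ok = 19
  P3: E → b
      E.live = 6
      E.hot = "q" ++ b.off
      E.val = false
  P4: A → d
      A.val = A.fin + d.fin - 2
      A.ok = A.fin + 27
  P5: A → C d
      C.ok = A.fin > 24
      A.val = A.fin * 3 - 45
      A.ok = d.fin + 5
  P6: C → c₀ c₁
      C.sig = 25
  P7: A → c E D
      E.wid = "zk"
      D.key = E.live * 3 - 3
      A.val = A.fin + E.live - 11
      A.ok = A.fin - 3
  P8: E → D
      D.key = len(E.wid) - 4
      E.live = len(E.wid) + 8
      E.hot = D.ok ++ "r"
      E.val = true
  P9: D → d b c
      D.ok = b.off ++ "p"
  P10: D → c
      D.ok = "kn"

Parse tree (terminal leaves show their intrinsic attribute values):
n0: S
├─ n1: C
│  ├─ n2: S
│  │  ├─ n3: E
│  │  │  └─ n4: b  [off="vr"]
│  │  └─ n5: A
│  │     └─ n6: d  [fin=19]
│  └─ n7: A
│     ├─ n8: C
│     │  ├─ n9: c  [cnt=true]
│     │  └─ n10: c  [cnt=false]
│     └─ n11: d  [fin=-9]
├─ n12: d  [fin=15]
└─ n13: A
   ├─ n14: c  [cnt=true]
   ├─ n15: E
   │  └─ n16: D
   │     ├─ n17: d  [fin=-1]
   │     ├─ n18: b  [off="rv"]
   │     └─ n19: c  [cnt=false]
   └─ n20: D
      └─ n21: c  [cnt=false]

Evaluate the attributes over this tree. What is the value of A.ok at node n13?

-7

1. n1.ok = true  [true]
2. n3.wid = "pq"  ["pq"]
3. n4.off = "vr"  [terminal]
4. n3.live = 6  [6]
5. n3.hot = "qvr"  ["q" ++ b.off]
6. n3.val = false  [false]
7. n5.fin = 3  [E.live - 3]
8. n5.depth = false  [E.val == true]
9. n6.fin = 19  [terminal]
10. n5.val = 20  [A.fin + d.fin - 2]
11. n5.ok = 30  [A.fin + 27]
12. n2.env = 27  [len(E.hot) + 24]
13. n2.ok = 19  [19]
14. n7.fin = 24  [S.ok + 5]
15. n7.depth = false  [S.env > 27]
16. n8.ok = false  [A.fin > 24]
17. n9.cnt = true  [terminal]
18. n10.cnt = false  [terminal]
19. n8.sig = 25  [25]
20. n11.fin = -9  [terminal]
21. n7.val = 27  [A.fin * 3 - 45]
22. n7.ok = -4  [d.fin + 5]
23. n1.sig = 26  [S.env + A.val - 28]
24. n12.fin = 15  [terminal]
25. n13.fin = -4  [d.fin + C.sig - 45]
26. n13.depth = false  [d.fin == C.sig]
27. n14.cnt = true  [terminal]
28. n15.wid = "zk"  ["zk"]
29. n16.key = -2  [len(E.wid) - 4]
30. n17.fin = -1  [terminal]
31. n18.off = "rv"  [terminal]
32. n19.cnt = false  [terminal]
33. n16.ok = "rvp"  [b.off ++ "p"]
34. n15.live = 10  [len(E.wid) + 8]
35. n15.hot = "rvpr"  [D.ok ++ "r"]
36. n15.val = true  [true]
37. n20.key = 27  [E.live * 3 - 3]
38. n21.cnt = false  [terminal]
39. n20.ok = "kn"  ["kn"]
40. n13.val = -5  [A.fin + E.live - 11]
41. n13.ok = -7  [A.fin - 3]
42. n0.env = 23  [d.fin + A.ok + 15]
43. n0.ok = -4  [A.ok * 2 + 10]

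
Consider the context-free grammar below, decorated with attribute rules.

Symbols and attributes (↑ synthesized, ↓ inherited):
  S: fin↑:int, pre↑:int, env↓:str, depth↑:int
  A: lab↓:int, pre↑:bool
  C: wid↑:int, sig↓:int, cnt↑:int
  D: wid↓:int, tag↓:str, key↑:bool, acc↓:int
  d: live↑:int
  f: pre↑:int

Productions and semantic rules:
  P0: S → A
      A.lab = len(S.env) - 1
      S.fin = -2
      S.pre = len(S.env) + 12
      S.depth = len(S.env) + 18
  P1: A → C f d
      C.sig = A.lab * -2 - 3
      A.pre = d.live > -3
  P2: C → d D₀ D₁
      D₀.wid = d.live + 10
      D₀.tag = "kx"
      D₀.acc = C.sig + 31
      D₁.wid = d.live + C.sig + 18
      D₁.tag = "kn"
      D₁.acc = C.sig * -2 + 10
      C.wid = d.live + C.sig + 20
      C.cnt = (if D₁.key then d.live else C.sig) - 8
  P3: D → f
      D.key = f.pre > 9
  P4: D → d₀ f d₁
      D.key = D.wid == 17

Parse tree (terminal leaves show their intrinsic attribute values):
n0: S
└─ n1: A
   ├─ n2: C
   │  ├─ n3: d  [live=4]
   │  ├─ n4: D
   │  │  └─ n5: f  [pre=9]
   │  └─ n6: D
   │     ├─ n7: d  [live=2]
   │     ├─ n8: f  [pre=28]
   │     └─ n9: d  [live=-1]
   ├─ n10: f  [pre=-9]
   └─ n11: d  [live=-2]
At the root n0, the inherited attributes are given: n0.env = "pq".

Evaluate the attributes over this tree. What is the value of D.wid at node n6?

17

1. n0.env = "pq"  [given at root]
2. n1.lab = 1  [len(S.env) - 1]
3. n2.sig = -5  [A.lab * -2 - 3]
4. n3.live = 4  [terminal]
5. n4.wid = 14  [d.live + 10]
6. n4.tag = "kx"  ["kx"]
7. n4.acc = 26  [C.sig + 31]
8. n5.pre = 9  [terminal]
9. n4.key = false  [f.pre > 9]
10. n6.wid = 17  [d.live + C.sig + 18]
11. n6.tag = "kn"  ["kn"]
12. n6.acc = 20  [C.sig * -2 + 10]
13. n7.live = 2  [terminal]
14. n8.pre = 28  [terminal]
15. n9.live = -1  [terminal]
16. n6.key = true  [D.wid == 17]
17. n2.wid = 19  [d.live + C.sig + 20]
18. n2.cnt = -4  [(if D₁.key then d.live else C.sig) - 8]
19. n10.pre = -9  [terminal]
20. n11.live = -2  [terminal]
21. n1.pre = true  [d.live > -3]
22. n0.fin = -2  [-2]
23. n0.pre = 14  [len(S.env) + 12]
24. n0.depth = 20  [len(S.env) + 18]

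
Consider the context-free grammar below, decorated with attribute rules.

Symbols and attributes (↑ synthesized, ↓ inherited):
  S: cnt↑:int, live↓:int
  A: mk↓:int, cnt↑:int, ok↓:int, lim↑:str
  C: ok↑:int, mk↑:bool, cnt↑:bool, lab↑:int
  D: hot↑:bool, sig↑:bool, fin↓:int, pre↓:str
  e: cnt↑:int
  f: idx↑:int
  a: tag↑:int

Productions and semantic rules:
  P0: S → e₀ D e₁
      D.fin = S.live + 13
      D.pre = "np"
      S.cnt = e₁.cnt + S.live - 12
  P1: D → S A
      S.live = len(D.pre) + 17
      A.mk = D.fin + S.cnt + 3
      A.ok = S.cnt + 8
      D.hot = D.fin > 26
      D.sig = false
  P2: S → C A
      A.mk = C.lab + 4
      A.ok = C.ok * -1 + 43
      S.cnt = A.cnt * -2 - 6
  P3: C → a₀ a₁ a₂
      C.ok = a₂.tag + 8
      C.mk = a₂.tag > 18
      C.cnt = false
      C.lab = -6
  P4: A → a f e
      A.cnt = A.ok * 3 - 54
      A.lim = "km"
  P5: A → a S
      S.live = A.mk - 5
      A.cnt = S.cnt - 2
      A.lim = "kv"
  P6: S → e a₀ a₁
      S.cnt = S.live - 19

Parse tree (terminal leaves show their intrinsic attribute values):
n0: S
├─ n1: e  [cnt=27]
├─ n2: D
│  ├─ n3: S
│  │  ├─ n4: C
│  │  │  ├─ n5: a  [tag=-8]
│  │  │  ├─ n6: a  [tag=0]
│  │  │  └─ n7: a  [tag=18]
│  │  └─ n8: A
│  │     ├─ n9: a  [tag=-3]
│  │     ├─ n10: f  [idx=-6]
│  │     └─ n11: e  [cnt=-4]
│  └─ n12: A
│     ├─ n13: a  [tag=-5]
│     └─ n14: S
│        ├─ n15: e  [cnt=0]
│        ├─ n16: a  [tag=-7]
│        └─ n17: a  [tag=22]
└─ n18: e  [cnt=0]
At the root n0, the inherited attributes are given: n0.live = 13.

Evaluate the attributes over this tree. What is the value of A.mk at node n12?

1. n0.live = 13  [given at root]
2. n1.cnt = 27  [terminal]
3. n2.fin = 26  [S.live + 13]
4. n2.pre = "np"  ["np"]
5. n3.live = 19  [len(D.pre) + 17]
6. n5.tag = -8  [terminal]
7. n6.tag = 0  [terminal]
8. n7.tag = 18  [terminal]
9. n4.ok = 26  [a₂.tag + 8]
10. n4.mk = false  [a₂.tag > 18]
11. n4.cnt = false  [false]
12. n4.lab = -6  [-6]
13. n8.mk = -2  [C.lab + 4]
14. n8.ok = 17  [C.ok * -1 + 43]
15. n9.tag = -3  [terminal]
16. n10.idx = -6  [terminal]
17. n11.cnt = -4  [terminal]
18. n8.cnt = -3  [A.ok * 3 - 54]
19. n8.lim = "km"  ["km"]
20. n3.cnt = 0  [A.cnt * -2 - 6]
21. n12.mk = 29  [D.fin + S.cnt + 3]
22. n12.ok = 8  [S.cnt + 8]
23. n13.tag = -5  [terminal]
24. n14.live = 24  [A.mk - 5]
25. n15.cnt = 0  [terminal]
26. n16.tag = -7  [terminal]
27. n17.tag = 22  [terminal]
28. n14.cnt = 5  [S.live - 19]
29. n12.cnt = 3  [S.cnt - 2]
30. n12.lim = "kv"  ["kv"]
31. n2.hot = false  [D.fin > 26]
32. n2.sig = false  [false]
33. n18.cnt = 0  [terminal]
34. n0.cnt = 1  [e₁.cnt + S.live - 12]

29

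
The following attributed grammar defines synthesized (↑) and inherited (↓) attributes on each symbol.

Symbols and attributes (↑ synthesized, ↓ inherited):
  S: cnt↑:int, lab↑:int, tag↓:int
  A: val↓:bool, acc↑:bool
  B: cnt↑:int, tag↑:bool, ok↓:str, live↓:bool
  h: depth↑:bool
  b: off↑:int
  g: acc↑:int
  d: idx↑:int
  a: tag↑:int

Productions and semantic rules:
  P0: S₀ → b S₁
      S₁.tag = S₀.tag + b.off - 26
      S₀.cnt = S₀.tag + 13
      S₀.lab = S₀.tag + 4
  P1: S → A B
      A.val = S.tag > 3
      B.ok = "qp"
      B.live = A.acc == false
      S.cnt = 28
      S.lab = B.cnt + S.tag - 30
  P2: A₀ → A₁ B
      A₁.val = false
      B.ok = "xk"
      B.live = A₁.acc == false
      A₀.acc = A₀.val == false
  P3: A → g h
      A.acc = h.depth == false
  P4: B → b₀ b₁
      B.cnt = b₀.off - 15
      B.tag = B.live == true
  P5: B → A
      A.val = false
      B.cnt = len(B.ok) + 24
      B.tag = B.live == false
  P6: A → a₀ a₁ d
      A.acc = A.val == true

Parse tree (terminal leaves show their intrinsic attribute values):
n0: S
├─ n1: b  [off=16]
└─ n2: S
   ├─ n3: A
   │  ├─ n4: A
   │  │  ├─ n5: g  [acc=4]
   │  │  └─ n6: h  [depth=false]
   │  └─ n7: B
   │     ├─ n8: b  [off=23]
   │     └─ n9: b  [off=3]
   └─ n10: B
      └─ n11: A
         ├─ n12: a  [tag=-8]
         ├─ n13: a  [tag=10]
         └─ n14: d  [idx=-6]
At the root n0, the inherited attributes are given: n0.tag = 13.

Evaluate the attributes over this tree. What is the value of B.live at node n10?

false

1. n0.tag = 13  [given at root]
2. n1.off = 16  [terminal]
3. n2.tag = 3  [S₀.tag + b.off - 26]
4. n3.val = false  [S.tag > 3]
5. n4.val = false  [false]
6. n5.acc = 4  [terminal]
7. n6.depth = false  [terminal]
8. n4.acc = true  [h.depth == false]
9. n7.ok = "xk"  ["xk"]
10. n7.live = false  [A₁.acc == false]
11. n8.off = 23  [terminal]
12. n9.off = 3  [terminal]
13. n7.cnt = 8  [b₀.off - 15]
14. n7.tag = false  [B.live == true]
15. n3.acc = true  [A₀.val == false]
16. n10.ok = "qp"  ["qp"]
17. n10.live = false  [A.acc == false]
18. n11.val = false  [false]
19. n12.tag = -8  [terminal]
20. n13.tag = 10  [terminal]
21. n14.idx = -6  [terminal]
22. n11.acc = false  [A.val == true]
23. n10.cnt = 26  [len(B.ok) + 24]
24. n10.tag = true  [B.live == false]
25. n2.cnt = 28  [28]
26. n2.lab = -1  [B.cnt + S.tag - 30]
27. n0.cnt = 26  [S₀.tag + 13]
28. n0.lab = 17  [S₀.tag + 4]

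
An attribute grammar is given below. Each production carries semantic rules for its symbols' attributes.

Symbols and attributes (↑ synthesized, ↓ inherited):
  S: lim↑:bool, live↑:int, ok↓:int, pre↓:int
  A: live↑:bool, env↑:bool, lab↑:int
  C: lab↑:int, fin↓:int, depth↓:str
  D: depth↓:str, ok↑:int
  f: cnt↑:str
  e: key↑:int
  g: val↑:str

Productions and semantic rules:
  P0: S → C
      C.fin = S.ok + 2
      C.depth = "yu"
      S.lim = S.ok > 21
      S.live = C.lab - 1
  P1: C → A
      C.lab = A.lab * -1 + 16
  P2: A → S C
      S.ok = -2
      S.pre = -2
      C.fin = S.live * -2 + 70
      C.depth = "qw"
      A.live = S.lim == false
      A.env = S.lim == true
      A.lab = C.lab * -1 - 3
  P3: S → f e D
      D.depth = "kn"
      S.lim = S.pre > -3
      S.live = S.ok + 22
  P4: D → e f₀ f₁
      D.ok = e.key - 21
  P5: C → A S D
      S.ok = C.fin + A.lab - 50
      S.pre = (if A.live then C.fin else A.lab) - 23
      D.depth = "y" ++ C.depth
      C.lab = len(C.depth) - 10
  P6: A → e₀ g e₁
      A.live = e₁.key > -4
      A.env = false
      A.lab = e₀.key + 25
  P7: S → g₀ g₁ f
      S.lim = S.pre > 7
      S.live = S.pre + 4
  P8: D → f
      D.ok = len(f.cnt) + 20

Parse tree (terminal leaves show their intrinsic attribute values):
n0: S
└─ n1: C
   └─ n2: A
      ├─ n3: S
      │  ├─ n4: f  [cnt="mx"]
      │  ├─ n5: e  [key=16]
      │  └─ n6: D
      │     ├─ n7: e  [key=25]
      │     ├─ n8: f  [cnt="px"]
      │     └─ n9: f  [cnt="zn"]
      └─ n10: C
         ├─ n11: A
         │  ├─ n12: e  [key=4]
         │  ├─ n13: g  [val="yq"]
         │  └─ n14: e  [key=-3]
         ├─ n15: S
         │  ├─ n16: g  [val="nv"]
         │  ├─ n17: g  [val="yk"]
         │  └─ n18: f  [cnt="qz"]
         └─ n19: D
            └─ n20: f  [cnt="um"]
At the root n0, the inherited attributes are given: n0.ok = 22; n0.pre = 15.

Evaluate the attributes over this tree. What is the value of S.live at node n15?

11

1. n0.ok = 22  [given at root]
2. n0.pre = 15  [given at root]
3. n1.fin = 24  [S.ok + 2]
4. n1.depth = "yu"  ["yu"]
5. n3.ok = -2  [-2]
6. n3.pre = -2  [-2]
7. n4.cnt = "mx"  [terminal]
8. n5.key = 16  [terminal]
9. n6.depth = "kn"  ["kn"]
10. n7.key = 25  [terminal]
11. n8.cnt = "px"  [terminal]
12. n9.cnt = "zn"  [terminal]
13. n6.ok = 4  [e.key - 21]
14. n3.lim = true  [S.pre > -3]
15. n3.live = 20  [S.ok + 22]
16. n10.fin = 30  [S.live * -2 + 70]
17. n10.depth = "qw"  ["qw"]
18. n12.key = 4  [terminal]
19. n13.val = "yq"  [terminal]
20. n14.key = -3  [terminal]
21. n11.live = true  [e₁.key > -4]
22. n11.env = false  [false]
23. n11.lab = 29  [e₀.key + 25]
24. n15.ok = 9  [C.fin + A.lab - 50]
25. n15.pre = 7  [(if A.live then C.fin else A.lab) - 23]
26. n16.val = "nv"  [terminal]
27. n17.val = "yk"  [terminal]
28. n18.cnt = "qz"  [terminal]
29. n15.lim = false  [S.pre > 7]
30. n15.live = 11  [S.pre + 4]
31. n19.depth = "yqw"  ["y" ++ C.depth]
32. n20.cnt = "um"  [terminal]
33. n19.ok = 22  [len(f.cnt) + 20]
34. n10.lab = -8  [len(C.depth) - 10]
35. n2.live = false  [S.lim == false]
36. n2.env = true  [S.lim == true]
37. n2.lab = 5  [C.lab * -1 - 3]
38. n1.lab = 11  [A.lab * -1 + 16]
39. n0.lim = true  [S.ok > 21]
40. n0.live = 10  [C.lab - 1]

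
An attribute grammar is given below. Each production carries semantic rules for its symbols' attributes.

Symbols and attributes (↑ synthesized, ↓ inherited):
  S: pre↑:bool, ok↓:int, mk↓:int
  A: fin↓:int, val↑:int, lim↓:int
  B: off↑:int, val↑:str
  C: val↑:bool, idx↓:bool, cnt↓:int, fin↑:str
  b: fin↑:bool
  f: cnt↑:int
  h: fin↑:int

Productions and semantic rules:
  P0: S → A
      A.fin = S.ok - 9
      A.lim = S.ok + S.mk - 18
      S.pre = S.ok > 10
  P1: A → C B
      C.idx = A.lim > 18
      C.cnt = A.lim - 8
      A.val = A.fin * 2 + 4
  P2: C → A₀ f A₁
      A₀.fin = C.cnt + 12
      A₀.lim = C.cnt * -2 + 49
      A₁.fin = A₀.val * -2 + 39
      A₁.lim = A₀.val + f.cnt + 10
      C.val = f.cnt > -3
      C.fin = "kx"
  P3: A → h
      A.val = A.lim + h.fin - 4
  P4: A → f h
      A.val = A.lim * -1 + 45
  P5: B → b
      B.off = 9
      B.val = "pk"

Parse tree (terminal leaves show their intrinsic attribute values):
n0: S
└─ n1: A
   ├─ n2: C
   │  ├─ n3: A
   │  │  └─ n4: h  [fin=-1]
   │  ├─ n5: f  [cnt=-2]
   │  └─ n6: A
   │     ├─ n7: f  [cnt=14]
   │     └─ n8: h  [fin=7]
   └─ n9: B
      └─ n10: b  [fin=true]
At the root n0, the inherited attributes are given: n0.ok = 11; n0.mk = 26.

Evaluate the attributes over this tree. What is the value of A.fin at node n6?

1. n0.ok = 11  [given at root]
2. n0.mk = 26  [given at root]
3. n1.fin = 2  [S.ok - 9]
4. n1.lim = 19  [S.ok + S.mk - 18]
5. n2.idx = true  [A.lim > 18]
6. n2.cnt = 11  [A.lim - 8]
7. n3.fin = 23  [C.cnt + 12]
8. n3.lim = 27  [C.cnt * -2 + 49]
9. n4.fin = -1  [terminal]
10. n3.val = 22  [A.lim + h.fin - 4]
11. n5.cnt = -2  [terminal]
12. n6.fin = -5  [A₀.val * -2 + 39]
13. n6.lim = 30  [A₀.val + f.cnt + 10]
14. n7.cnt = 14  [terminal]
15. n8.fin = 7  [terminal]
16. n6.val = 15  [A.lim * -1 + 45]
17. n2.val = true  [f.cnt > -3]
18. n2.fin = "kx"  ["kx"]
19. n10.fin = true  [terminal]
20. n9.off = 9  [9]
21. n9.val = "pk"  ["pk"]
22. n1.val = 8  [A.fin * 2 + 4]
23. n0.pre = true  [S.ok > 10]

-5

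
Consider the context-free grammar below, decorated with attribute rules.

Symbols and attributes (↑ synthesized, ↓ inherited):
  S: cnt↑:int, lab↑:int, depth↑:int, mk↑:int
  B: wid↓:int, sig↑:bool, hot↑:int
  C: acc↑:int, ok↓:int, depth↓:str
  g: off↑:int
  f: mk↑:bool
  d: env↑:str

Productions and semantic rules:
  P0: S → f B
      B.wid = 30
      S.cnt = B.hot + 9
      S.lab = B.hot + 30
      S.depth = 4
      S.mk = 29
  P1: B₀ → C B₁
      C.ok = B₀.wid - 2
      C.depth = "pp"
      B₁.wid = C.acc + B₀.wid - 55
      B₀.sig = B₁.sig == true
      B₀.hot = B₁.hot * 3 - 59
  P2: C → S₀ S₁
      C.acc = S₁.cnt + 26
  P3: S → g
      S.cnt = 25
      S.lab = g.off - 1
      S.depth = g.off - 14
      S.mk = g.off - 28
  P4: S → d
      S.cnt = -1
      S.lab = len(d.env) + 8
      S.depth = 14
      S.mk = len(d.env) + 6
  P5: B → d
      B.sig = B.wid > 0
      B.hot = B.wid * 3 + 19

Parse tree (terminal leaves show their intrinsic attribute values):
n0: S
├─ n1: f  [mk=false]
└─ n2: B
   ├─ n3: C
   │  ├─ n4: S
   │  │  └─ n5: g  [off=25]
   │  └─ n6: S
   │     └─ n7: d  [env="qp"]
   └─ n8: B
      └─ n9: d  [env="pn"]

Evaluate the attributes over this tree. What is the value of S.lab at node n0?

1. n1.mk = false  [terminal]
2. n2.wid = 30  [30]
3. n3.ok = 28  [B₀.wid - 2]
4. n3.depth = "pp"  ["pp"]
5. n5.off = 25  [terminal]
6. n4.cnt = 25  [25]
7. n4.lab = 24  [g.off - 1]
8. n4.depth = 11  [g.off - 14]
9. n4.mk = -3  [g.off - 28]
10. n7.env = "qp"  [terminal]
11. n6.cnt = -1  [-1]
12. n6.lab = 10  [len(d.env) + 8]
13. n6.depth = 14  [14]
14. n6.mk = 8  [len(d.env) + 6]
15. n3.acc = 25  [S₁.cnt + 26]
16. n8.wid = 0  [C.acc + B₀.wid - 55]
17. n9.env = "pn"  [terminal]
18. n8.sig = false  [B.wid > 0]
19. n8.hot = 19  [B.wid * 3 + 19]
20. n2.sig = false  [B₁.sig == true]
21. n2.hot = -2  [B₁.hot * 3 - 59]
22. n0.cnt = 7  [B.hot + 9]
23. n0.lab = 28  [B.hot + 30]
24. n0.depth = 4  [4]
25. n0.mk = 29  [29]

28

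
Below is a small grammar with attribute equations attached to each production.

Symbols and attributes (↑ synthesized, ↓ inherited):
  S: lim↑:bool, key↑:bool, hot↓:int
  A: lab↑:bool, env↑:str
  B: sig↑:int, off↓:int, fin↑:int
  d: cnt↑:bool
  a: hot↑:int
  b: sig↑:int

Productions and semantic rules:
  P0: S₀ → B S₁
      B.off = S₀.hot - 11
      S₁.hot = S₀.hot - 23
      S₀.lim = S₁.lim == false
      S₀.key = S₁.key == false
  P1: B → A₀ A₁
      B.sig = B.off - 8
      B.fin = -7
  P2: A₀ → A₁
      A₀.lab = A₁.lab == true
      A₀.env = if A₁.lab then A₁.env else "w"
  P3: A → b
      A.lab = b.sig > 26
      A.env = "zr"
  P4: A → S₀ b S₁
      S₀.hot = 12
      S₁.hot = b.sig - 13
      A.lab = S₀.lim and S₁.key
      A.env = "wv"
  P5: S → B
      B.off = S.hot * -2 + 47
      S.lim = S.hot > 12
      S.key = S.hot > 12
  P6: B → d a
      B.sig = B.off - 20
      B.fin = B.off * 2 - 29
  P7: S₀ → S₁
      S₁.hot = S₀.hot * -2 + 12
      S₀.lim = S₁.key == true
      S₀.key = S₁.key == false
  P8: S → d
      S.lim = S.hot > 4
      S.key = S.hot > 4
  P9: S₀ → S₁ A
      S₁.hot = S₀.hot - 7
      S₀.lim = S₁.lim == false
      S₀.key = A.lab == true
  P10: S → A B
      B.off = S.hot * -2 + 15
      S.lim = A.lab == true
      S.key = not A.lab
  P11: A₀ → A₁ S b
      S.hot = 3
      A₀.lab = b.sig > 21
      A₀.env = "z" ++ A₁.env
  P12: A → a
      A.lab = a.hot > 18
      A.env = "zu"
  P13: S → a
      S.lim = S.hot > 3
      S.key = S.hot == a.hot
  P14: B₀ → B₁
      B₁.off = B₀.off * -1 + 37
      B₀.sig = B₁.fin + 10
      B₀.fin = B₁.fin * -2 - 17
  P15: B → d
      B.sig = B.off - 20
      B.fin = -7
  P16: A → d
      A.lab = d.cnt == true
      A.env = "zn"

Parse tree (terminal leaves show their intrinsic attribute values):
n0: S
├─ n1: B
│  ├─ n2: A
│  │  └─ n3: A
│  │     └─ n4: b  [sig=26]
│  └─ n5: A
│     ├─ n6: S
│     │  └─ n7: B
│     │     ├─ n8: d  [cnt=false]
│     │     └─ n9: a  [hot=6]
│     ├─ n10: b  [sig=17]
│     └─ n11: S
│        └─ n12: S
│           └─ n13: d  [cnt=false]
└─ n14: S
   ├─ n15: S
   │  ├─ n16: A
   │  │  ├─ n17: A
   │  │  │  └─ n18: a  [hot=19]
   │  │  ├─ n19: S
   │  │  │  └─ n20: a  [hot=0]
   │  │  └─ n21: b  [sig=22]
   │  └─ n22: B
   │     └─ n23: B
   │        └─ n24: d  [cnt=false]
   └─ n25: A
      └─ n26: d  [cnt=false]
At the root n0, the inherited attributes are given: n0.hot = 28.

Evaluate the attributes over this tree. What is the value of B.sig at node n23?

1. n0.hot = 28  [given at root]
2. n1.off = 17  [S₀.hot - 11]
3. n4.sig = 26  [terminal]
4. n3.lab = false  [b.sig > 26]
5. n3.env = "zr"  ["zr"]
6. n2.lab = false  [A₁.lab == true]
7. n2.env = "w"  [if A₁.lab then A₁.env else "w"]
8. n6.hot = 12  [12]
9. n7.off = 23  [S.hot * -2 + 47]
10. n8.cnt = false  [terminal]
11. n9.hot = 6  [terminal]
12. n7.sig = 3  [B.off - 20]
13. n7.fin = 17  [B.off * 2 - 29]
14. n6.lim = false  [S.hot > 12]
15. n6.key = false  [S.hot > 12]
16. n10.sig = 17  [terminal]
17. n11.hot = 4  [b.sig - 13]
18. n12.hot = 4  [S₀.hot * -2 + 12]
19. n13.cnt = false  [terminal]
20. n12.lim = false  [S.hot > 4]
21. n12.key = false  [S.hot > 4]
22. n11.lim = false  [S₁.key == true]
23. n11.key = true  [S₁.key == false]
24. n5.lab = false  [S₀.lim and S₁.key]
25. n5.env = "wv"  ["wv"]
26. n1.sig = 9  [B.off - 8]
27. n1.fin = -7  [-7]
28. n14.hot = 5  [S₀.hot - 23]
29. n15.hot = -2  [S₀.hot - 7]
30. n18.hot = 19  [terminal]
31. n17.lab = true  [a.hot > 18]
32. n17.env = "zu"  ["zu"]
33. n19.hot = 3  [3]
34. n20.hot = 0  [terminal]
35. n19.lim = false  [S.hot > 3]
36. n19.key = false  [S.hot == a.hot]
37. n21.sig = 22  [terminal]
38. n16.lab = true  [b.sig > 21]
39. n16.env = "zzu"  ["z" ++ A₁.env]
40. n22.off = 19  [S.hot * -2 + 15]
41. n23.off = 18  [B₀.off * -1 + 37]
42. n24.cnt = false  [terminal]
43. n23.sig = -2  [B.off - 20]
44. n23.fin = -7  [-7]
45. n22.sig = 3  [B₁.fin + 10]
46. n22.fin = -3  [B₁.fin * -2 - 17]
47. n15.lim = true  [A.lab == true]
48. n15.key = false  [not A.lab]
49. n26.cnt = false  [terminal]
50. n25.lab = false  [d.cnt == true]
51. n25.env = "zn"  ["zn"]
52. n14.lim = false  [S₁.lim == false]
53. n14.key = false  [A.lab == true]
54. n0.lim = true  [S₁.lim == false]
55. n0.key = true  [S₁.key == false]

-2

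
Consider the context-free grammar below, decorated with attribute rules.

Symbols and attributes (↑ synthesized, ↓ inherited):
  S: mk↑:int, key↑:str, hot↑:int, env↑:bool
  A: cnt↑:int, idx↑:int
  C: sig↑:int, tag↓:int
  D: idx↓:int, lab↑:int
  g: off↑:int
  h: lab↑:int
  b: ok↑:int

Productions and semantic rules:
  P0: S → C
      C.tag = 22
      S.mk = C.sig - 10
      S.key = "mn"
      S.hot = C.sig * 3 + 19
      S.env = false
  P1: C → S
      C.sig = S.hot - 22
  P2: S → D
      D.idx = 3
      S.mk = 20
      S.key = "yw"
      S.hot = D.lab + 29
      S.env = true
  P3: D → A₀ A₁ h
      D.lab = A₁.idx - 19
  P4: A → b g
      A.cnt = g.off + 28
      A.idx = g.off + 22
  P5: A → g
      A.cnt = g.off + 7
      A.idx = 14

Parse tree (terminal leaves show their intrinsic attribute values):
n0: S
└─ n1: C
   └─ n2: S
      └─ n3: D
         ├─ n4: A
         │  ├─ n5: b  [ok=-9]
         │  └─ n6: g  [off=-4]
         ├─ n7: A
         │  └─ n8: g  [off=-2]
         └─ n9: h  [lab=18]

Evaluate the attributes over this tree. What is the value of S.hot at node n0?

25

1. n1.tag = 22  [22]
2. n3.idx = 3  [3]
3. n5.ok = -9  [terminal]
4. n6.off = -4  [terminal]
5. n4.cnt = 24  [g.off + 28]
6. n4.idx = 18  [g.off + 22]
7. n8.off = -2  [terminal]
8. n7.cnt = 5  [g.off + 7]
9. n7.idx = 14  [14]
10. n9.lab = 18  [terminal]
11. n3.lab = -5  [A₁.idx - 19]
12. n2.mk = 20  [20]
13. n2.key = "yw"  ["yw"]
14. n2.hot = 24  [D.lab + 29]
15. n2.env = true  [true]
16. n1.sig = 2  [S.hot - 22]
17. n0.mk = -8  [C.sig - 10]
18. n0.key = "mn"  ["mn"]
19. n0.hot = 25  [C.sig * 3 + 19]
20. n0.env = false  [false]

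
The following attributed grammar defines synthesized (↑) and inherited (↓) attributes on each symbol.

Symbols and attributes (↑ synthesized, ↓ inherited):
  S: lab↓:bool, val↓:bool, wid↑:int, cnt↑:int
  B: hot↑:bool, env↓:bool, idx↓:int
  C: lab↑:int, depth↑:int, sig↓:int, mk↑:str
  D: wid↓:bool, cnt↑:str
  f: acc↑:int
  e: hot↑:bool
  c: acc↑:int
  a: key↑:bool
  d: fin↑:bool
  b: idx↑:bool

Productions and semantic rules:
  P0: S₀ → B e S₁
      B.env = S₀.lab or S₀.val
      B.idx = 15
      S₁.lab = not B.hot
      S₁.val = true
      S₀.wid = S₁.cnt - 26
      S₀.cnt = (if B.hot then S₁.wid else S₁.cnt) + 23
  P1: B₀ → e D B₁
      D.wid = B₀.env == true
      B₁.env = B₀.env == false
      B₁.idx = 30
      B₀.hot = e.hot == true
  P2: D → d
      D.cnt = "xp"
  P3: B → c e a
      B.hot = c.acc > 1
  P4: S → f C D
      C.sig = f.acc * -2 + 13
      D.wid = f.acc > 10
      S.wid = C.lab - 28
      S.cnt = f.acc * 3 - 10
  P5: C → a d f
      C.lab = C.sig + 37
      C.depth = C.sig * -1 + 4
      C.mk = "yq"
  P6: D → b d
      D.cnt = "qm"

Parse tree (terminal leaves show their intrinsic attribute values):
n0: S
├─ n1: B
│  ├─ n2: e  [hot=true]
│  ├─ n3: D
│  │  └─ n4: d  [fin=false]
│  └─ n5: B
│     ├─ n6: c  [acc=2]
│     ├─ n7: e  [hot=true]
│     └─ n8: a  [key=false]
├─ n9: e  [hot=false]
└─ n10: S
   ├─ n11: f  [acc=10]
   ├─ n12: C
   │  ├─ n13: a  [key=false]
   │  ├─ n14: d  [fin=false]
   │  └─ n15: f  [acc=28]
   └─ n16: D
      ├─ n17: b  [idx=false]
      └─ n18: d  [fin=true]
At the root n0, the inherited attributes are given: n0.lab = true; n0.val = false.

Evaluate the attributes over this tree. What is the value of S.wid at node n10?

1. n0.lab = true  [given at root]
2. n0.val = false  [given at root]
3. n1.env = true  [S₀.lab or S₀.val]
4. n1.idx = 15  [15]
5. n2.hot = true  [terminal]
6. n3.wid = true  [B₀.env == true]
7. n4.fin = false  [terminal]
8. n3.cnt = "xp"  ["xp"]
9. n5.env = false  [B₀.env == false]
10. n5.idx = 30  [30]
11. n6.acc = 2  [terminal]
12. n7.hot = true  [terminal]
13. n8.key = false  [terminal]
14. n5.hot = true  [c.acc > 1]
15. n1.hot = true  [e.hot == true]
16. n9.hot = false  [terminal]
17. n10.lab = false  [not B.hot]
18. n10.val = true  [true]
19. n11.acc = 10  [terminal]
20. n12.sig = -7  [f.acc * -2 + 13]
21. n13.key = false  [terminal]
22. n14.fin = false  [terminal]
23. n15.acc = 28  [terminal]
24. n12.lab = 30  [C.sig + 37]
25. n12.depth = 11  [C.sig * -1 + 4]
26. n12.mk = "yq"  ["yq"]
27. n16.wid = false  [f.acc > 10]
28. n17.idx = false  [terminal]
29. n18.fin = true  [terminal]
30. n16.cnt = "qm"  ["qm"]
31. n10.wid = 2  [C.lab - 28]
32. n10.cnt = 20  [f.acc * 3 - 10]
33. n0.wid = -6  [S₁.cnt - 26]
34. n0.cnt = 25  [(if B.hot then S₁.wid else S₁.cnt) + 23]

2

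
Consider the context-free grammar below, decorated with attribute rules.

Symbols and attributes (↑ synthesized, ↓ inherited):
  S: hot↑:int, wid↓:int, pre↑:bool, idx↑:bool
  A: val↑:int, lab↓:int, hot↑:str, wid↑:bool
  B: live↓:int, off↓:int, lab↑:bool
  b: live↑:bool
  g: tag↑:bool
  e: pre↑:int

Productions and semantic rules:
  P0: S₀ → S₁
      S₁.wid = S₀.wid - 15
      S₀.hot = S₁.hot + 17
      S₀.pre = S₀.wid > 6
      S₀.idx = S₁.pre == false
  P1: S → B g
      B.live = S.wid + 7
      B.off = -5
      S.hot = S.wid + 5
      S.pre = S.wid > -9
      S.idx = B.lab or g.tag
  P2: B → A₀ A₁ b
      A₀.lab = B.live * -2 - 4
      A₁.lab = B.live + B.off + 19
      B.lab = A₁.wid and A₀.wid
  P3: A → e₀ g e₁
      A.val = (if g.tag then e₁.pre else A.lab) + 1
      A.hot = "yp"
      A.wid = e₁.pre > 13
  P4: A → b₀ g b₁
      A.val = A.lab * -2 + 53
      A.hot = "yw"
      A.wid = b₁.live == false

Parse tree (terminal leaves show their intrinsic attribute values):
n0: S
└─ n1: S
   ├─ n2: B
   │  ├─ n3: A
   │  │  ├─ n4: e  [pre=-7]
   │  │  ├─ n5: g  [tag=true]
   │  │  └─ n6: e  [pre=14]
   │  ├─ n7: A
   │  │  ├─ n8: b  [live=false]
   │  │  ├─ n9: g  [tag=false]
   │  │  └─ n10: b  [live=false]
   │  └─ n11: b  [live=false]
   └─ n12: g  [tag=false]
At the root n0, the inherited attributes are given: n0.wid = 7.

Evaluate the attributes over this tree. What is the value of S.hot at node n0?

1. n0.wid = 7  [given at root]
2. n1.wid = -8  [S₀.wid - 15]
3. n2.live = -1  [S.wid + 7]
4. n2.off = -5  [-5]
5. n3.lab = -2  [B.live * -2 - 4]
6. n4.pre = -7  [terminal]
7. n5.tag = true  [terminal]
8. n6.pre = 14  [terminal]
9. n3.val = 15  [(if g.tag then e₁.pre else A.lab) + 1]
10. n3.hot = "yp"  ["yp"]
11. n3.wid = true  [e₁.pre > 13]
12. n7.lab = 13  [B.live + B.off + 19]
13. n8.live = false  [terminal]
14. n9.tag = false  [terminal]
15. n10.live = false  [terminal]
16. n7.val = 27  [A.lab * -2 + 53]
17. n7.hot = "yw"  ["yw"]
18. n7.wid = true  [b₁.live == false]
19. n11.live = false  [terminal]
20. n2.lab = true  [A₁.wid and A₀.wid]
21. n12.tag = false  [terminal]
22. n1.hot = -3  [S.wid + 5]
23. n1.pre = true  [S.wid > -9]
24. n1.idx = true  [B.lab or g.tag]
25. n0.hot = 14  [S₁.hot + 17]
26. n0.pre = true  [S₀.wid > 6]
27. n0.idx = false  [S₁.pre == false]

14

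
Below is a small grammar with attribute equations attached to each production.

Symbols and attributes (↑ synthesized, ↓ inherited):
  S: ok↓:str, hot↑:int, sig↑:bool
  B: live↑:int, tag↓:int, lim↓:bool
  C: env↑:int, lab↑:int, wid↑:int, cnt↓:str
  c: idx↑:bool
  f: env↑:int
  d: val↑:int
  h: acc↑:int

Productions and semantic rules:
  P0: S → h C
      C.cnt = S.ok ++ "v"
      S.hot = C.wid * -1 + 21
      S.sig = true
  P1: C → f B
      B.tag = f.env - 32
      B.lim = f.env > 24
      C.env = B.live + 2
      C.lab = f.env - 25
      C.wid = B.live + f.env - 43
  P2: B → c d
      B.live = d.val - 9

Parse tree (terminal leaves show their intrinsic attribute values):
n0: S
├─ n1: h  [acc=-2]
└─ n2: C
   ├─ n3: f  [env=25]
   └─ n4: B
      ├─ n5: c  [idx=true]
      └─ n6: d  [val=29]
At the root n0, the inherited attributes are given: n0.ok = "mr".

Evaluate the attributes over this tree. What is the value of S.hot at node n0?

1. n0.ok = "mr"  [given at root]
2. n1.acc = -2  [terminal]
3. n2.cnt = "mrv"  [S.ok ++ "v"]
4. n3.env = 25  [terminal]
5. n4.tag = -7  [f.env - 32]
6. n4.lim = true  [f.env > 24]
7. n5.idx = true  [terminal]
8. n6.val = 29  [terminal]
9. n4.live = 20  [d.val - 9]
10. n2.env = 22  [B.live + 2]
11. n2.lab = 0  [f.env - 25]
12. n2.wid = 2  [B.live + f.env - 43]
13. n0.hot = 19  [C.wid * -1 + 21]
14. n0.sig = true  [true]

19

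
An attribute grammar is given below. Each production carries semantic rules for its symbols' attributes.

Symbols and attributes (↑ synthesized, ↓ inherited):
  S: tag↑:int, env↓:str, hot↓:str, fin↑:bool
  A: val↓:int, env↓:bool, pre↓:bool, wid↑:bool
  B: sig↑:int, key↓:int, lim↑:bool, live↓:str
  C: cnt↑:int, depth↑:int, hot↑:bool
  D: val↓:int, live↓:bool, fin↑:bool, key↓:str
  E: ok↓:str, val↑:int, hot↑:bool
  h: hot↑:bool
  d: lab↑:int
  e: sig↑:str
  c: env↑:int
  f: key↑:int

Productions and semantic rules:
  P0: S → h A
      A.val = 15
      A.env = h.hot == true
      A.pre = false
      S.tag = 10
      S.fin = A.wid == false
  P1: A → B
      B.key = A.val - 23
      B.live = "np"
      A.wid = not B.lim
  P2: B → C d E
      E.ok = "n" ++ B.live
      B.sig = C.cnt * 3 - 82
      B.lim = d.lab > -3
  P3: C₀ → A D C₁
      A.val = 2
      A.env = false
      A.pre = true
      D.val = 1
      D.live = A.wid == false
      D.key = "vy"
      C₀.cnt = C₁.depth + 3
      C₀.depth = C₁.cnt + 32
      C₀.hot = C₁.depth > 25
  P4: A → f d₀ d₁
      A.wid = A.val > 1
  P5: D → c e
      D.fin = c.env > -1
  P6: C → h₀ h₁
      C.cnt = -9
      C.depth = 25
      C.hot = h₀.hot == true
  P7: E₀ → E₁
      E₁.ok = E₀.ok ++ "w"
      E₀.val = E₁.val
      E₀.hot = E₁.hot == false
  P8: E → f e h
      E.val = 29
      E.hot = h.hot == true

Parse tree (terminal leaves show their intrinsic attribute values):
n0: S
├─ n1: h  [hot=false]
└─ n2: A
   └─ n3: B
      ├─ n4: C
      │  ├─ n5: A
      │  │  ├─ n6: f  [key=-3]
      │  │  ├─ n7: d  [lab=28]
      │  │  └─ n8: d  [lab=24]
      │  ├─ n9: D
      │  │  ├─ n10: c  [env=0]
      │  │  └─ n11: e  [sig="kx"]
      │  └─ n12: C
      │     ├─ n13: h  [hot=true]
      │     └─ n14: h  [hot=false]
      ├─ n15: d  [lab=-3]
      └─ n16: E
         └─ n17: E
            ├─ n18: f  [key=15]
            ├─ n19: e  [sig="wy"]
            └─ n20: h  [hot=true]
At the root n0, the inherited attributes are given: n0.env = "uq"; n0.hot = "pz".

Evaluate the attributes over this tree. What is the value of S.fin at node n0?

false

1. n0.env = "uq"  [given at root]
2. n0.hot = "pz"  [given at root]
3. n1.hot = false  [terminal]
4. n2.val = 15  [15]
5. n2.env = false  [h.hot == true]
6. n2.pre = false  [false]
7. n3.key = -8  [A.val - 23]
8. n3.live = "np"  ["np"]
9. n5.val = 2  [2]
10. n5.env = false  [false]
11. n5.pre = true  [true]
12. n6.key = -3  [terminal]
13. n7.lab = 28  [terminal]
14. n8.lab = 24  [terminal]
15. n5.wid = true  [A.val > 1]
16. n9.val = 1  [1]
17. n9.live = false  [A.wid == false]
18. n9.key = "vy"  ["vy"]
19. n10.env = 0  [terminal]
20. n11.sig = "kx"  [terminal]
21. n9.fin = true  [c.env > -1]
22. n13.hot = true  [terminal]
23. n14.hot = false  [terminal]
24. n12.cnt = -9  [-9]
25. n12.depth = 25  [25]
26. n12.hot = true  [h₀.hot == true]
27. n4.cnt = 28  [C₁.depth + 3]
28. n4.depth = 23  [C₁.cnt + 32]
29. n4.hot = false  [C₁.depth > 25]
30. n15.lab = -3  [terminal]
31. n16.ok = "nnp"  ["n" ++ B.live]
32. n17.ok = "nnpw"  [E₀.ok ++ "w"]
33. n18.key = 15  [terminal]
34. n19.sig = "wy"  [terminal]
35. n20.hot = true  [terminal]
36. n17.val = 29  [29]
37. n17.hot = true  [h.hot == true]
38. n16.val = 29  [E₁.val]
39. n16.hot = false  [E₁.hot == false]
40. n3.sig = 2  [C.cnt * 3 - 82]
41. n3.lim = false  [d.lab > -3]
42. n2.wid = true  [not B.lim]
43. n0.tag = 10  [10]
44. n0.fin = false  [A.wid == false]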